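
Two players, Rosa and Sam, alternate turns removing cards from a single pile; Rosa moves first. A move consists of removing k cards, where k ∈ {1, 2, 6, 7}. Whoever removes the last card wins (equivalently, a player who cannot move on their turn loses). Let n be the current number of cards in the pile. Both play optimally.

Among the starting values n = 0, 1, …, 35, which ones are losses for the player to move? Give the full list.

Compute win/loss labels from the base case upward. A position with no move is L. Any other position is W if it can reach an L in one move, else L.
n=0: no move → L
n=1: can move to 0, which is L ⇒ W
n=2: can move to 0, which is L ⇒ W
n=3: moves to 2(W), 1(W); every one is W ⇒ L
n=4: can move to 3, which is L ⇒ W
n=5: can move to 3, which is L ⇒ W
n=6: can move to 0, which is L ⇒ W
n=7: can move to 0, which is L ⇒ W
n=8: moves to 7(W), 6(W), 2(W), 1(W); every one is W ⇒ L
n=9: can move to 8, which is L ⇒ W
n=10: can move to 8, which is L ⇒ W
n=11: moves to 10(W), 9(W), 5(W), 4(W); every one is W ⇒ L
n=12: can move to 11, which is L ⇒ W
n=13: can move to 11, which is L ⇒ W
n=14: can move to 8, which is L ⇒ W
n=15: can move to 8, which is L ⇒ W
n=16: moves to 15(W), 14(W), 10(W), 9(W); every one is W ⇒ L
n=17: can move to 16, which is L ⇒ W
n=18: can move to 16, which is L ⇒ W
n=19: moves to 18(W), 17(W), 13(W), 12(W); every one is W ⇒ L
n=20: can move to 19, which is L ⇒ W
n=21: can move to 19, which is L ⇒ W
n=22: can move to 16, which is L ⇒ W
n=23: can move to 16, which is L ⇒ W
n=24: moves to 23(W), 22(W), 18(W), 17(W); every one is W ⇒ L
n=25: can move to 24, which is L ⇒ W
n=26: can move to 24, which is L ⇒ W
n=27: moves to 26(W), 25(W), 21(W), 20(W); every one is W ⇒ L
n=28: can move to 27, which is L ⇒ W
n=29: can move to 27, which is L ⇒ W
n=30: can move to 24, which is L ⇒ W
n=31: can move to 24, which is L ⇒ W
n=32: moves to 31(W), 30(W), 26(W), 25(W); every one is W ⇒ L
n=33: can move to 32, which is L ⇒ W
n=34: can move to 32, which is L ⇒ W
n=35: moves to 34(W), 33(W), 29(W), 28(W); every one is W ⇒ L
The losing starting values of n are exactly the entries labelled L in this table (10 of them).

0, 3, 8, 11, 16, 19, 24, 27, 32, 35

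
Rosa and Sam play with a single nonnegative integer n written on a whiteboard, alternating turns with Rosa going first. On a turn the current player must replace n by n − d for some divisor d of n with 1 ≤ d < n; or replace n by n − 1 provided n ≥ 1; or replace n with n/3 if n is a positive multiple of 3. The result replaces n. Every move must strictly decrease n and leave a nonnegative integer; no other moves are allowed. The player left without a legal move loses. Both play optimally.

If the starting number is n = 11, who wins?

Work bottom-up. With no move the player to move loses. Otherwise the position is W if at least one move leads to an L position for the opponent, and L if every move leads to a W.
n=0: no move → L
n=1: W (go to 0, an L position)
n=2: L (sole option 1(W) is W)
n=3: W (go to 2, an L position)
n=4: W (go to 2, an L position)
n=5: L (sole option 4(W) is W)
n=6: W (go to 2, an L position)
n=7: L (sole option 6(W) is W)
n=8: W (go to 7, an L position)
n=9: L (options 3(W), 6(W), 8(W) are all W)
n=10: W (go to 5, an L position)
n=11: L (sole option 10(W) is W)
Every move from 11 reaches a W position, so the mover loses.

Sam wins.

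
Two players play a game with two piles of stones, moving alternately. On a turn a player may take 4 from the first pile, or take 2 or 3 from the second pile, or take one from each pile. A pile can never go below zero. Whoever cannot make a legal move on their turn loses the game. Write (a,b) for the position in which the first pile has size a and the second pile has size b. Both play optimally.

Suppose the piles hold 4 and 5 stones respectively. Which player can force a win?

Compute win/loss labels from the base case upward. A position with no move is L. Any other position is W if it can reach an L in one move, else L.
No move ever increases a pile, so every position that can arise here has a ≤ 4 and b ≤ 5; it is enough to label the cells with 0 ≤ a ≤ 4 and 0 ≤ b ≤ 5.
Every move lowers a or b (never raises either), so fill the grid row by row in increasing a, and left to right within a row: each cell's successors are then already labelled.
      b=0  b=1  b=2  b=3  b=4  b=5
a=0:    L    L    W    W    W    L
a=1:    L    W    W    W    L    L
a=2:    L    W    W    W    L    W
a=3:    L    W    W    W    L    W
a=4:    W    W    L    L    W    W
Cells with no legal move (terminal, hence L): (0,0), (0,1), (1,0), (2,0), (3,0).
The remaining L cells, each justified by listing all of its moves:
(0,5): L (options (0,3)(W), (0,2)(W) are all W)
(1,4): L (options (1,2)(W), (1,1)(W), (0,3)(W) are all W)
(1,5): L (options (1,3)(W), (1,2)(W), (0,4)(W) are all W)
(2,4): L (options (2,2)(W), (2,1)(W), (1,3)(W) are all W)
(3,4): L (options (3,2)(W), (3,1)(W), (2,3)(W) are all W)
(4,2): L (options (0,2)(W), (4,0)(W), (3,1)(W) are all W)
(4,3): L (options (0,3)(W), (4,1)(W), (4,0)(W), (3,2)(W) are all W)
Every other cell has at least one move into one of the L cells above, so it is W.
The starting position (4,5) is W: the player to move should move to (0,5), handing over an L position.

The first player wins.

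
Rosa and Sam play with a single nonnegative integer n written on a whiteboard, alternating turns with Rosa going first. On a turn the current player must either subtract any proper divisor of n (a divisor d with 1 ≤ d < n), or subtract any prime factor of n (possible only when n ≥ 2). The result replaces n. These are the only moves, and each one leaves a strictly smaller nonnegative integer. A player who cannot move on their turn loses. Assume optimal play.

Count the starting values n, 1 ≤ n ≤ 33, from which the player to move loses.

7

Classify positions by backward induction: terminal positions (no move available) are L. From any other position, the mover wins iff some move reaches an L.
n=0: no move → L
n=1: no move → L
n=2: reaches L-position 0 → W
n=3: reaches L-position 0 → W
n=4: only reaches 2(W), 3(W), all W → L
n=5: reaches L-position 0 → W
n=6: reaches L-position 4 → W
n=7: reaches L-position 0 → W
n=8: reaches L-position 4 → W
n=9: only reaches 6(W), 8(W), all W → L
n=10: reaches L-position 9 → W
n=11: reaches L-position 0 → W
n=12: reaches L-position 9 → W
n=13: reaches L-position 0 → W
n=14: only reaches 7(W), 12(W), 13(W), all W → L
n=15: reaches L-position 14 → W
n=16: reaches L-position 14 → W
n=17: reaches L-position 0 → W
n=18: reaches L-position 9 → W
n=19: reaches L-position 0 → W
n=20: only reaches 10(W), 15(W), 16(W), 18(W), 19(W), all W → L
n=21: reaches L-position 14 → W
n=22: reaches L-position 20 → W
n=23: reaches L-position 0 → W
n=24: reaches L-position 20 → W
n=25: reaches L-position 20 → W
n=26: only reaches 13(W), 24(W), 25(W), all W → L
n=27: reaches L-position 26 → W
n=28: reaches L-position 14 → W
n=29: reaches L-position 0 → W
n=30: reaches L-position 20 → W
n=31: reaches L-position 0 → W
n=32: only reaches 16(W), 24(W), 28(W), 30(W), 31(W), all W → L
n=33: reaches L-position 32 → W
L entries with 1 ≤ n ≤ 33 (n=0 is outside the asked range and is not counted): n = 1, 4, 9, 14, 20, 26, 32; that makes 7.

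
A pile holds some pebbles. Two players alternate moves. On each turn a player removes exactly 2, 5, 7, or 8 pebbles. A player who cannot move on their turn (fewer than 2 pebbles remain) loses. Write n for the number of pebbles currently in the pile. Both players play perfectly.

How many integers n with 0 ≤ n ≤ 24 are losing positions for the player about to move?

8

Use the standard recursion: the mover loses at a terminal position; elsewhere, the mover wins exactly when some move hands the opponent an L position.
n=0: no move → L
n=1: no move → L
n=2: reaches L-position 0 → W
n=3: reaches L-position 1 → W
n=4: only reaches 2(W), which is W → L
n=5: reaches L-position 0 → W
n=6: reaches L-position 4 → W
n=7: reaches L-position 0 → W
n=8: reaches L-position 1 → W
n=9: reaches L-position 4 → W
n=10: only reaches 8(W), 5(W), 3(W), 2(W), all W → L
n=11: reaches L-position 4 → W
n=12: reaches L-position 10 → W
n=13: only reaches 11(W), 8(W), 6(W), 5(W), all W → L
n=14: only reaches 12(W), 9(W), 7(W), 6(W), all W → L
n=15: reaches L-position 13 → W
n=16: reaches L-position 14 → W
n=17: reaches L-position 10 → W
n=18: reaches L-position 13 → W
n=19: reaches L-position 14 → W
n=20: reaches L-position 13 → W
n=21: reaches L-position 14 → W
n=22: reaches L-position 14 → W
n=23: only reaches 21(W), 18(W), 16(W), 15(W), all W → L
n=24: only reaches 22(W), 19(W), 17(W), 16(W), all W → L
L entries with 0 ≤ n ≤ 24: n = 0, 1, 4, 10, 13, 14, 23, 24; that makes 8.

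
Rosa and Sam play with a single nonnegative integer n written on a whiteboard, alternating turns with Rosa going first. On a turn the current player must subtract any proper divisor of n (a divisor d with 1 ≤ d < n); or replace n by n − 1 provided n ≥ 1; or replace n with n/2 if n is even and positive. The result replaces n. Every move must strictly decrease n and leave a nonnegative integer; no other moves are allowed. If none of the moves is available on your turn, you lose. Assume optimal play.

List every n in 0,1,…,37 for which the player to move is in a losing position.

0, 2, 5, 7, 9, 11, 13, 15, 17, 19, 21, 23, 25, 27, 29, 31, 33, 35, 37

Positions with no move are L. A position that does have a move is losing for the player to move precisely when every available move leads to a winning position for the opponent. Fill in the labels:
n=0: no move → L
n=1: →0(L), so W
n=2: →1(W) only, which is W, so L
n=3: →2(L), so W
n=4: →2(L), so W
n=5: →4(W) only, which is W, so L
n=6: →5(L), so W
n=7: →6(W) only, which is W, so L
n=8: →7(L), so W
n=9: →6(W), 8(W) — all W, so L
n=10: →5(L), so W
n=11: →10(W) only, which is W, so L
n=12: →9(L), so W
n=13: →12(W) only, which is W, so L
n=14: →7(L), so W
n=15: →10(W), 12(W), 14(W) — all W, so L
n=16: →15(L), so W
n=17: →16(W) only, which is W, so L
n=18: →9(L), so W
n=19: →18(W) only, which is W, so L
n=20: →15(L), so W
n=21: →14(W), 18(W), 20(W) — all W, so L
n=22: →11(L), so W
n=23: →22(W) only, which is W, so L
n=24: →21(L), so W
n=25: →20(W), 24(W) — all W, so L
n=26: →13(L), so W
n=27: →18(W), 24(W), 26(W) — all W, so L
n=28: →21(L), so W
n=29: →28(W) only, which is W, so L
n=30: →15(L), so W
n=31: →30(W) only, which is W, so L
n=32: →31(L), so W
n=33: →22(W), 30(W), 32(W) — all W, so L
n=34: →17(L), so W
n=35: →28(W), 30(W), 34(W) — all W, so L
n=36: →27(L), so W
n=37: →36(W) only, which is W, so L
Reading off the rows marked L gives the requested list; there are 19 such values of n.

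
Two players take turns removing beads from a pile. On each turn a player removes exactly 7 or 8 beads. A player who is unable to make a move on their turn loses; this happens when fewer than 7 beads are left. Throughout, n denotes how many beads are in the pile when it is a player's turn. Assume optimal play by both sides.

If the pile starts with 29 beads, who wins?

The first player wins.

Use the standard recursion: the mover loses at a terminal position; elsewhere, the mover wins exactly when some move hands the opponent an L position.
n=0: no move → L
n=1: no move → L
n=2: no move → L
n=3: no move → L
n=4: no move → L
n=5: no move → L
n=6: no move → L
n=7: W (go to 0, an L position)
n=8: W (go to 1, an L position)
n=9: W (go to 2, an L position)
n=10: W (go to 3, an L position)
n=11: W (go to 4, an L position)
n=12: W (go to 5, an L position)
n=13: W (go to 6, an L position)
n=14: W (go to 6, an L position)
n=15: L (options 8(W), 7(W) are all W)
n=16: L (options 9(W), 8(W) are all W)
n=17: L (options 10(W), 9(W) are all W)
n=18: L (options 11(W), 10(W) are all W)
n=19: L (options 12(W), 11(W) are all W)
n=20: L (options 13(W), 12(W) are all W)
n=21: L (options 14(W), 13(W) are all W)
n=22: W (go to 15, an L position)
n=23: W (go to 16, an L position)
n=24: W (go to 17, an L position)
n=25: W (go to 18, an L position)
n=26: W (go to 19, an L position)
n=27: W (go to 20, an L position)
n=28: W (go to 21, an L position)
n=29: W (go to 21, an L position)
The starting position 29 is W: the player to move should remove 8, leaving 21, handing over an L position.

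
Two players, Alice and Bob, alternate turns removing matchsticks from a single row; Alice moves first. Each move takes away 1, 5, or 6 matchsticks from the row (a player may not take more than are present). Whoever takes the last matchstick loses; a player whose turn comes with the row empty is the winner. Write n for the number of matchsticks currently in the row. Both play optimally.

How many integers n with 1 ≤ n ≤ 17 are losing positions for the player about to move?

6

Classify positions by backward induction: terminal positions (no move available) are W. From any other position, the mover wins iff some move reaches an L.
n=0: no move; the opponent has just taken the last matchstick and therefore loses → W
n=1: →0(W) only, which is W, so L
n=2: →1(L), so W
n=3: →2(W) only, which is W, so L
n=4: →3(L), so W
n=5: →4(W), 0(W) — all W, so L
n=6: →5(L), so W
n=7: →1(L), so W
n=8: →3(L), so W
n=9: →3(L), so W
n=10: →5(L), so W
n=11: →5(L), so W
n=12: →11(W), 7(W), 6(W) — all W, so L
n=13: →12(L), so W
n=14: →13(W), 9(W), 8(W) — all W, so L
n=15: →14(L), so W
n=16: →15(W), 11(W), 10(W) — all W, so L
n=17: →16(L), so W
L entries with 1 ≤ n ≤ 17 (the range starts at n=1): n = 1, 3, 5, 12, 14, 16; that makes 6.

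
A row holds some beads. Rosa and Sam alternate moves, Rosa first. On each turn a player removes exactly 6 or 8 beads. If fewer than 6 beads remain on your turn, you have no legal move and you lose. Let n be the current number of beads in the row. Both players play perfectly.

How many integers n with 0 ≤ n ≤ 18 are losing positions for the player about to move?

Use the standard recursion: the mover loses at a terminal position; elsewhere, the mover wins exactly when some move hands the opponent an L position.
n=0: no move → L
n=1: no move → L
n=2: no move → L
n=3: no move → L
n=4: no move → L
n=5: no move → L
n=6: →0(L), so W
n=7: →1(L), so W
n=8: →2(L), so W
n=9: →3(L), so W
n=10: →4(L), so W
n=11: →5(L), so W
n=12: →4(L), so W
n=13: →5(L), so W
n=14: →8(W), 6(W) — all W, so L
n=15: →9(W), 7(W) — all W, so L
n=16: →10(W), 8(W) — all W, so L
n=17: →11(W), 9(W) — all W, so L
n=18: →12(W), 10(W) — all W, so L
L entries with 0 ≤ n ≤ 18: n = 0, 1, 2, 3, 4, 5, 14, 15, 16, 17, 18; that makes 11.

11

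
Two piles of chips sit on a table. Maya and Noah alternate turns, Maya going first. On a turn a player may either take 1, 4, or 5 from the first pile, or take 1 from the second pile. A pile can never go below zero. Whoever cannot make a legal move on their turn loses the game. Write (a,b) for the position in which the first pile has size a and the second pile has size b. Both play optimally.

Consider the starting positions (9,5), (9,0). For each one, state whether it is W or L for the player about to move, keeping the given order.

Build the W/L table. Terminal = L. A non-terminal position is W if it has a move to some L; otherwise it is L.
No move ever increases a pile, so every position that can arise here has a ≤ 9 and b ≤ 5; it is enough to label the cells with 0 ≤ a ≤ 9 and 0 ≤ b ≤ 5.
Every move lowers a or b (never raises either), so fill the grid row by row in increasing a, and left to right within a row: each cell's successors are then already labelled.
      b=0  b=1  b=2  b=3  b=4  b=5
a=0:    L    W    L    W    L    W
a=1:    W    L    W    L    W    L
a=2:    L    W    L    W    L    W
a=3:    W    L    W    L    W    L
a=4:    W    W    W    W    W    W
a=5:    W    W    W    W    W    W
a=6:    W    W    W    W    W    W
a=7:    W    W    W    W    W    W
a=8:    L    W    L    W    L    W
a=9:    W    L    W    L    W    L
Cells with no legal move (terminal, hence L): (0,0).
The remaining L cells, each justified by listing all of its moves:
(0,2): →(0,1)(W) only, which is W, so L
(0,4): →(0,3)(W) only, which is W, so L
(1,1): →(0,1)(W), (1,0)(W) — all W, so L
(1,3): →(0,3)(W), (1,2)(W) — all W, so L
(1,5): →(0,5)(W), (1,4)(W) — all W, so L
(2,0): →(1,0)(W) only, which is W, so L
(2,2): →(1,2)(W), (2,1)(W) — all W, so L
(2,4): →(1,4)(W), (2,3)(W) — all W, so L
(3,1): →(2,1)(W), (3,0)(W) — all W, so L
(3,3): →(2,3)(W), (3,2)(W) — all W, so L
(3,5): →(2,5)(W), (3,4)(W) — all W, so L
(8,0): →(7,0)(W), (4,0)(W), (3,0)(W) — all W, so L
(8,2): →(7,2)(W), (4,2)(W), (3,2)(W), (8,1)(W) — all W, so L
(8,4): →(7,4)(W), (4,4)(W), (3,4)(W), (8,3)(W) — all W, so L
(9,1): →(8,1)(W), (5,1)(W), (4,1)(W), (9,0)(W) — all W, so L
(9,3): →(8,3)(W), (5,3)(W), (4,3)(W), (9,2)(W) — all W, so L
(9,5): →(8,5)(W), (5,5)(W), (4,5)(W), (9,4)(W) — all W, so L
Every other cell has at least one move into one of the L cells above, so it is W.
(9,5): one of the L cells justified above, so L
(9,0): the move to (8,0) reaches an L cell, so W

(9,5): L, (9,0): W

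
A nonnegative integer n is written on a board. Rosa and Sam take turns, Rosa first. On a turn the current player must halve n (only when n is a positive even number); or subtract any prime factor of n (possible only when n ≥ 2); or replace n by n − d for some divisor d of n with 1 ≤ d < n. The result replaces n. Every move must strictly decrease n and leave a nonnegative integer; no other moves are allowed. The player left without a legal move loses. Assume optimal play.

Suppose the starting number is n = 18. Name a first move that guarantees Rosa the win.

Move to 9.

Label each position W (a win for the player to move) or L (a loss). A position with no legal move is L; any other position is W exactly when some move reaches an L, and L when every move reaches a W.
n=0: no move → L
n=1: no move → L
n=2: reaches L-position 0 → W
n=3: reaches L-position 0 → W
n=4: only reaches 2(W), 3(W), all W → L
n=5: reaches L-position 0 → W
n=6: reaches L-position 4 → W
n=7: reaches L-position 0 → W
n=8: reaches L-position 4 → W
n=9: only reaches 6(W), 8(W), all W → L
n=10: reaches L-position 9 → W
n=11: reaches L-position 0 → W
n=12: reaches L-position 9 → W
n=13: reaches L-position 0 → W
n=14: only reaches 7(W), 12(W), 13(W), all W → L
n=15: reaches L-position 14 → W
n=16: reaches L-position 14 → W
n=17: reaches L-position 0 → W
n=18: reaches L-position 9 → W
From 18, the L positions reachable in one move are: 9.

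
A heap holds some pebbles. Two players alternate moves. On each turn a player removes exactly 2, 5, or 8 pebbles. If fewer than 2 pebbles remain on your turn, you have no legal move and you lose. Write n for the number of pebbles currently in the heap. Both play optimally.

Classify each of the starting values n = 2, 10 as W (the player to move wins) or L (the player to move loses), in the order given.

2: W, 10: L

Build the W/L table. Terminal = L. A non-terminal position is W if it has a move to some L; otherwise it is L.
n=0: no move → L
n=1: no move → L
n=2: can move to 0, which is L ⇒ W
n=3: can move to 1, which is L ⇒ W
n=4: the only move is to 2(W), a W ⇒ L
n=5: can move to 0, which is L ⇒ W
n=6: can move to 4, which is L ⇒ W
n=7: moves to 5(W), 2(W); every one is W ⇒ L
n=8: can move to 0, which is L ⇒ W
n=9: can move to 7, which is L ⇒ W
n=10: moves to 8(W), 5(W), 2(W); every one is W ⇒ L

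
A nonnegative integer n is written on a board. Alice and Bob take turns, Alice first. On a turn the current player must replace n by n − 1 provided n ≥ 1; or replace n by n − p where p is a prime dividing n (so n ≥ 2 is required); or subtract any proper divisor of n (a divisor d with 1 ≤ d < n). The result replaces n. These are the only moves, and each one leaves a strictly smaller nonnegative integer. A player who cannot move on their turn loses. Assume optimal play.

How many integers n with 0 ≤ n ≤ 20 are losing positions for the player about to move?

5

Label each position W (a win for the player to move) or L (a loss). A position with no legal move is L; any other position is W exactly when some move reaches an L, and L when every move reaches a W.
n=0: no move → L
n=1: →0(L), so W
n=2: →0(L), so W
n=3: →0(L), so W
n=4: →2(W), 3(W) — all W, so L
n=5: →0(L), so W
n=6: →4(L), so W
n=7: →0(L), so W
n=8: →4(L), so W
n=9: →6(W), 8(W) — all W, so L
n=10: →9(L), so W
n=11: →0(L), so W
n=12: →9(L), so W
n=13: →0(L), so W
n=14: →7(W), 12(W), 13(W) — all W, so L
n=15: →14(L), so W
n=16: →14(L), so W
n=17: →0(L), so W
n=18: →9(L), so W
n=19: →0(L), so W
n=20: →10(W), 15(W), 16(W), 18(W), 19(W) — all W, so L
L entries with 0 ≤ n ≤ 20: n = 0, 4, 9, 14, 20; that makes 5.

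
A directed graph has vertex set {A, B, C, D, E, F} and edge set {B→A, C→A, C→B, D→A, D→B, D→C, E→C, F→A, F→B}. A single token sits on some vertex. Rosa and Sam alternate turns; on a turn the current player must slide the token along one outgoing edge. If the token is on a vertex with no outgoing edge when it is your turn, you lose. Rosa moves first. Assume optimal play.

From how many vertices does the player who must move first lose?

Use the standard recursion: the mover loses at a terminal position; elsewhere, the mover wins exactly when some move hands the opponent an L position.
Every edge goes from a vertex to one that appears earlier in the order A, B, F, C, D, E, so processing vertices in that order labels each vertex after all of its successors.
A: no outgoing edge → L
B: reaches L-position A → W
F: reaches L-position A → W
C: reaches L-position A → W
D: reaches L-position A → W
E: only reaches C(W), which is W → L
The L vertices are A, E; that is 2 in all.

2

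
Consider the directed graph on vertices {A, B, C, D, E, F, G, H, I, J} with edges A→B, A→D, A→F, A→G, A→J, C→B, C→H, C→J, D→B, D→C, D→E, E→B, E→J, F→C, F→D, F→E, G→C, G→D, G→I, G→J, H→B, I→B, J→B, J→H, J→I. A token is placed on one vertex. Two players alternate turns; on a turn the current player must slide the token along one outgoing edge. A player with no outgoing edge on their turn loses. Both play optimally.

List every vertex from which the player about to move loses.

B, F, G

Use the standard recursion: the mover loses at a terminal position; elsewhere, the mover wins exactly when some move hands the opponent an L position.
Every edge goes from a vertex to one that appears earlier in the order B, I, H, J, E, C, D, F, G, A, so processing vertices in that order labels each vertex after all of its successors.
B: no outgoing edge → L
I: W (go to B, an L position)
H: W (go to B, an L position)
J: W (go to B, an L position)
E: W (go to B, an L position)
C: W (go to B, an L position)
D: W (go to B, an L position)
F: L (options D(W), C(W), E(W) are all W)
G: L (options D(W), C(W), J(W), I(W) are all W)
A: W (go to G, an L position)
The losing starting vertices are exactly the entries labelled L in this table (3 of them).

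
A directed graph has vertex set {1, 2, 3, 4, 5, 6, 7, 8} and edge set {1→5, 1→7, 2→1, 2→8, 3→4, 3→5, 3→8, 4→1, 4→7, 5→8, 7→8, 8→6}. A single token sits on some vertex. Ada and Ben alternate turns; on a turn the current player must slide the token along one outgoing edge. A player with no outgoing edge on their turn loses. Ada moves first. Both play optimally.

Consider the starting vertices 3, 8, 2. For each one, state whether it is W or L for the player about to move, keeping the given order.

Positions with no move are L. A position that does have a move is losing for the player to move precisely when every available move leads to a winning position for the opponent. Fill in the labels:
Every edge goes from a vertex to one that appears earlier in the order 6, 8, 5, 7, 1, 4, 2, 3, so processing vertices in that order labels each vertex after all of its successors.
6: no outgoing edge → L
8: reaches L-position 6 → W
5: only reaches 8(W), which is W → L
7: only reaches 8(W), which is W → L
1: reaches L-position 7 → W
4: reaches L-position 7 → W
2: only reaches 1(W), 8(W), all W → L
3: reaches L-position 5 → W

3: W, 8: W, 2: L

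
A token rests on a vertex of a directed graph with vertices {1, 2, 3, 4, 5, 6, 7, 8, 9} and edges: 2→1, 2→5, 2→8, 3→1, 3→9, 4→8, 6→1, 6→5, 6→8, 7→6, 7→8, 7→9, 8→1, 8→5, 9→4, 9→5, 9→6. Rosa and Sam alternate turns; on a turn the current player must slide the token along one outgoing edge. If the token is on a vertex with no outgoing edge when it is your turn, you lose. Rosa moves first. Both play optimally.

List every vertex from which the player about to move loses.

Use the standard recursion: the mover loses at a terminal position; elsewhere, the mover wins exactly when some move hands the opponent an L position.
Every edge goes from a vertex to one that appears earlier in the order 5, 1, 8, 4, 6, 2, 9, 7, 3, so processing vertices in that order labels each vertex after all of its successors.
5: no outgoing edge → L
1: no outgoing edge → L
8: reaches L-position 1 → W
4: only reaches 8(W), which is W → L
6: reaches L-position 1 → W
2: reaches L-position 1 → W
9: reaches L-position 4 → W
7: only reaches 9(W), 6(W), 8(W), all W → L
3: reaches L-position 1 → W
The losing starting vertices are exactly the entries labelled L in this table (4 of them).

1, 4, 5, 7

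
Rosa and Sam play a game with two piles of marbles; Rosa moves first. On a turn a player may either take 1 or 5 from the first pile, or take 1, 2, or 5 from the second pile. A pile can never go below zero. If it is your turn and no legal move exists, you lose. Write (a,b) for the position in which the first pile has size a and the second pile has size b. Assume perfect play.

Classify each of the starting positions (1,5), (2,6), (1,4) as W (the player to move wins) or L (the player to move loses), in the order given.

Label each position W (a win for the player to move) or L (a loss). A position with no legal move is L; any other position is W exactly when some move reaches an L, and L when every move reaches a W.
No move ever increases a pile, so every position that can arise here has a ≤ 2 and b ≤ 6; it is enough to label the cells with 0 ≤ a ≤ 2 and 0 ≤ b ≤ 6.
Every move lowers a or b (never raises either), so fill the grid row by row in increasing a, and left to right within a row: each cell's successors are then already labelled.
      b=0  b=1  b=2  b=3  b=4  b=5  b=6
a=0:    L    W    W    L    W    W    L
a=1:    W    L    W    W    L    W    W
a=2:    L    W    W    L    W    W    L
Cells with no legal move (terminal, hence L): (0,0).
The remaining L cells, each justified by listing all of its moves:
(0,3): →(0,2)(W), (0,1)(W) — all W, so L
(0,6): →(0,5)(W), (0,4)(W), (0,1)(W) — all W, so L
(1,1): →(0,1)(W), (1,0)(W) — all W, so L
(1,4): →(0,4)(W), (1,3)(W), (1,2)(W) — all W, so L
(2,0): →(1,0)(W) only, which is W, so L
(2,3): →(1,3)(W), (2,2)(W), (2,1)(W) — all W, so L
(2,6): →(1,6)(W), (2,5)(W), (2,4)(W), (2,1)(W) — all W, so L
Every other cell has at least one move into one of the L cells above, so it is W.
(1,5): the move to (1,4) reaches an L cell, so W
(2,6): one of the L cells justified above, so L
(1,4): one of the L cells justified above, so L

(1,5): W, (2,6): L, (1,4): L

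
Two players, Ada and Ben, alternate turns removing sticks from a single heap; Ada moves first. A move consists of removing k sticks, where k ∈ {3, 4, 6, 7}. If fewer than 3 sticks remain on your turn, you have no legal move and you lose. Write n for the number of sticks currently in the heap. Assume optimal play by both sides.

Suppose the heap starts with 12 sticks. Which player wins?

Ben wins.

Classify positions by backward induction: terminal positions (no move available) are L. From any other position, the mover wins iff some move reaches an L.
n=0: no move → L
n=1: no move → L
n=2: no move → L
n=3: W (go to 0, an L position)
n=4: W (go to 1, an L position)
n=5: W (go to 2, an L position)
n=6: W (go to 2, an L position)
n=7: W (go to 1, an L position)
n=8: W (go to 2, an L position)
n=9: W (go to 2, an L position)
n=10: L (options 7(W), 6(W), 4(W), 3(W) are all W)
n=11: L (options 8(W), 7(W), 5(W), 4(W) are all W)
n=12: L (options 9(W), 8(W), 6(W), 5(W) are all W)
Every move from 12 reaches a W position, so the mover loses.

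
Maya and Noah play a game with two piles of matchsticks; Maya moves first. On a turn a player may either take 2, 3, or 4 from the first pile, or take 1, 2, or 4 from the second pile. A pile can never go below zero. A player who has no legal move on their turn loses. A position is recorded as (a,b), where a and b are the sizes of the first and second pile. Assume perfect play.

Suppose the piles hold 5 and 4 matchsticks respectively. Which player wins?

Use the standard recursion: the mover loses at a terminal position; elsewhere, the mover wins exactly when some move hands the opponent an L position.
No move ever increases a pile, so every position that can arise here has a ≤ 5 and b ≤ 4; it is enough to label the cells with 0 ≤ a ≤ 5 and 0 ≤ b ≤ 4.
Every move lowers a or b (never raises either), so fill the grid row by row in increasing a, and left to right within a row: each cell's successors are then already labelled.
      b=0  b=1  b=2  b=3  b=4
a=0:    L    W    W    L    W
a=1:    L    W    W    L    W
a=2:    W    L    W    W    L
a=3:    W    L    W    W    L
a=4:    W    W    L    W    W
a=5:    W    W    L    W    W
Cells with no legal move (terminal, hence L): (0,0), (1,0).
The remaining L cells, each justified by listing all of its moves:
(0,3): only reaches (0,2)(W), (0,1)(W), all W → L
(1,3): only reaches (1,2)(W), (1,1)(W), all W → L
(2,1): only reaches (0,1)(W), (2,0)(W), all W → L
(2,4): only reaches (0,4)(W), (2,3)(W), (2,2)(W), (2,0)(W), all W → L
(3,1): only reaches (1,1)(W), (0,1)(W), (3,0)(W), all W → L
(3,4): only reaches (1,4)(W), (0,4)(W), (3,3)(W), (3,2)(W), (3,0)(W), all W → L
(4,2): only reaches (2,2)(W), (1,2)(W), (0,2)(W), (4,1)(W), (4,0)(W), all W → L
(5,2): only reaches (3,2)(W), (2,2)(W), (1,2)(W), (5,1)(W), (5,0)(W), all W → L
Every other cell has at least one move into one of the L cells above, so it is W.
The starting position (5,4) is W: Maya should move to (3,4), handing over an L position.

Maya wins.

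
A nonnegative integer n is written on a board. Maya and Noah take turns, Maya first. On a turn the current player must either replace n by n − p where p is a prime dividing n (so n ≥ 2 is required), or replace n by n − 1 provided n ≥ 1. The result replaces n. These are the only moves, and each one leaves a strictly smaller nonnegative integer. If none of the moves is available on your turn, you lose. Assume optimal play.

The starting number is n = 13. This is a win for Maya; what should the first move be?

Use the standard recursion: the mover loses at a terminal position; elsewhere, the mover wins exactly when some move hands the opponent an L position.
n=0: no move → L
n=1: →0(L), so W
n=2: →0(L), so W
n=3: →0(L), so W
n=4: →2(W), 3(W) — all W, so L
n=5: →0(L), so W
n=6: →4(L), so W
n=7: →0(L), so W
n=8: →6(W), 7(W) — all W, so L
n=9: →8(L), so W
n=10: →8(L), so W
n=11: →0(L), so W
n=12: →9(W), 10(W), 11(W) — all W, so L
n=13: →0(L), so W
From 13, the L positions reachable in one move are: 0, 12. Any move reaching one of these is winning.

Move to 0.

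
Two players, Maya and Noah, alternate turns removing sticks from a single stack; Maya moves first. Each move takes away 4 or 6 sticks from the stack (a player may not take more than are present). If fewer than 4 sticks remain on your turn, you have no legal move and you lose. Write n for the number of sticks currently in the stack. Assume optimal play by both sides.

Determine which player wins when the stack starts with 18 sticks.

Maya wins.

Positions with no move are L. A position that does have a move is losing for the player to move precisely when every available move leads to a winning position for the opponent. Fill in the labels:
n=0: no move → L
n=1: no move → L
n=2: no move → L
n=3: no move → L
n=4: W (go to 0, an L position)
n=5: W (go to 1, an L position)
n=6: W (go to 2, an L position)
n=7: W (go to 3, an L position)
n=8: W (go to 2, an L position)
n=9: W (go to 3, an L position)
n=10: L (options 6(W), 4(W) are all W)
n=11: L (options 7(W), 5(W) are all W)
n=12: L (options 8(W), 6(W) are all W)
n=13: L (options 9(W), 7(W) are all W)
n=14: W (go to 10, an L position)
n=15: W (go to 11, an L position)
n=16: W (go to 12, an L position)
n=17: W (go to 13, an L position)
n=18: W (go to 12, an L position)
From 18 Maya can remove 6, leaving 12, reaching an L position.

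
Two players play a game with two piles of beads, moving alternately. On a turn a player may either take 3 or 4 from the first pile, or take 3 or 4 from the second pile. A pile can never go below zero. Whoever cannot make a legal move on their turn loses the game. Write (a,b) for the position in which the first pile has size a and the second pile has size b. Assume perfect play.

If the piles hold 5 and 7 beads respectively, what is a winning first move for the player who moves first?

Classify positions by backward induction: terminal positions (no move available) are L. From any other position, the mover wins iff some move reaches an L.
No move ever increases a pile, so every position that can arise here has a ≤ 5 and b ≤ 7; it is enough to label the cells with 0 ≤ a ≤ 5 and 0 ≤ b ≤ 7.
Every move lowers a or b (never raises either), so fill the grid row by row in increasing a, and left to right within a row: each cell's successors are then already labelled.
      b=0  b=1  b=2  b=3  b=4  b=5  b=6  b=7
a=0:    L    L    L    W    W    W    W    L
a=1:    L    L    L    W    W    W    W    L
a=2:    L    L    L    W    W    W    W    L
a=3:    W    W    W    L    L    L    W    W
a=4:    W    W    W    L    L    L    W    W
a=5:    W    W    W    L    L    L    W    W
Cells with no legal move (terminal, hence L): (0,0), (0,1), (0,2), (1,0), (1,1), (1,2), (2,0), (2,1), (2,2).
The remaining L cells, each justified by listing all of its moves:
(0,7): →(0,4)(W), (0,3)(W) — all W, so L
(1,7): →(1,4)(W), (1,3)(W) — all W, so L
(2,7): →(2,4)(W), (2,3)(W) — all W, so L
(3,3): →(0,3)(W), (3,0)(W) — all W, so L
(3,4): →(0,4)(W), (3,1)(W), (3,0)(W) — all W, so L
(3,5): →(0,5)(W), (3,2)(W), (3,1)(W) — all W, so L
(4,3): →(1,3)(W), (0,3)(W), (4,0)(W) — all W, so L
(4,4): →(1,4)(W), (0,4)(W), (4,1)(W), (4,0)(W) — all W, so L
(4,5): →(1,5)(W), (0,5)(W), (4,2)(W), (4,1)(W) — all W, so L
(5,3): →(2,3)(W), (1,3)(W), (5,0)(W) — all W, so L
(5,4): →(2,4)(W), (1,4)(W), (5,1)(W), (5,0)(W) — all W, so L
(5,5): →(2,5)(W), (1,5)(W), (5,2)(W), (5,1)(W) — all W, so L
Every other cell has at least one move into one of the L cells above, so it is W.
From (5,7), the L positions reachable in one move are: (2,7), (1,7), (5,4), (5,3). Any move reaching one of these is winning.

Move to (2,7).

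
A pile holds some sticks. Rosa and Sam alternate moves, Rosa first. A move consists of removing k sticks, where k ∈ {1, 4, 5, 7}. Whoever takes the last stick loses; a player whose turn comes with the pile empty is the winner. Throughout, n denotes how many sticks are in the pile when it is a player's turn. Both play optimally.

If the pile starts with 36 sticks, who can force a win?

Label each position W (a win for the player to move) or L (a loss). A position with no legal move is W; any other position is W exactly when some move reaches an L, and L when every move reaches a W.
n=0: no move; the opponent has just taken the last stick and therefore loses → W
n=1: only reaches 0(W), which is W → L
n=2: reaches L-position 1 → W
n=3: only reaches 2(W), which is W → L
n=4: reaches L-position 3 → W
n=5: reaches L-position 1 → W
n=6: reaches L-position 1 → W
n=7: reaches L-position 3 → W
n=8: reaches L-position 3 → W
n=9: only reaches 8(W), 5(W), 4(W), 2(W), all W → L
n=10: reaches L-position 9 → W
n=11: only reaches 10(W), 7(W), 6(W), 4(W), all W → L
n=12: reaches L-position 11 → W
n=13: reaches L-position 9 → W
n=14: reaches L-position 9 → W
n=15: reaches L-position 11 → W
n=16: reaches L-position 11 → W
n=17: only reaches 16(W), 13(W), 12(W), 10(W), all W → L
n=18: reaches L-position 17 → W
n=19: only reaches 18(W), 15(W), 14(W), 12(W), all W → L
n=20: reaches L-position 19 → W
n=21: reaches L-position 17 → W
n=22: reaches L-position 17 → W
n=23: reaches L-position 19 → W
n=24: reaches L-position 19 → W
n=25: only reaches 24(W), 21(W), 20(W), 18(W), all W → L
n=26: reaches L-position 25 → W
n=27: only reaches 26(W), 23(W), 22(W), 20(W), all W → L
n=28: reaches L-position 27 → W
n=29: reaches L-position 25 → W
n=30: reaches L-position 25 → W
n=31: reaches L-position 27 → W
n=32: reaches L-position 27 → W
n=33: only reaches 32(W), 29(W), 28(W), 26(W), all W → L
n=34: reaches L-position 33 → W
n=35: only reaches 34(W), 31(W), 30(W), 28(W), all W → L
n=36: reaches L-position 35 → W
The starting position 36 is W: Rosa should remove 1, leaving 35, handing over an L position.

Rosa wins.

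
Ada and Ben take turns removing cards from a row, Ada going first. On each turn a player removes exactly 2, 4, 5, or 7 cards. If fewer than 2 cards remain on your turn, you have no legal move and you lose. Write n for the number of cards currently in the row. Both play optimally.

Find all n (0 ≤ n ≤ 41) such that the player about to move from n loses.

0, 1, 9, 10, 18, 19, 27, 28, 36, 37

Use the standard recursion: the mover loses at a terminal position; elsewhere, the mover wins exactly when some move hands the opponent an L position.
n=0: no move → L
n=1: no move → L
n=2: W (go to 0, an L position)
n=3: W (go to 1, an L position)
n=4: W (go to 0, an L position)
n=5: W (go to 1, an L position)
n=6: W (go to 1, an L position)
n=7: W (go to 0, an L position)
n=8: W (go to 1, an L position)
n=9: L (options 7(W), 5(W), 4(W), 2(W) are all W)
n=10: L (options 8(W), 6(W), 5(W), 3(W) are all W)
n=11: W (go to 9, an L position)
n=12: W (go to 10, an L position)
n=13: W (go to 9, an L position)
n=14: W (go to 10, an L position)
n=15: W (go to 10, an L position)
n=16: W (go to 9, an L position)
n=17: W (go to 10, an L position)
n=18: L (options 16(W), 14(W), 13(W), 11(W) are all W)
n=19: L (options 17(W), 15(W), 14(W), 12(W) are all W)
n=20: W (go to 18, an L position)
n=21: W (go to 19, an L position)
n=22: W (go to 18, an L position)
n=23: W (go to 19, an L position)
n=24: W (go to 19, an L position)
n=25: W (go to 18, an L position)
n=26: W (go to 19, an L position)
n=27: L (options 25(W), 23(W), 22(W), 20(W) are all W)
n=28: L (options 26(W), 24(W), 23(W), 21(W) are all W)
n=29: W (go to 27, an L position)
n=30: W (go to 28, an L position)
n=31: W (go to 27, an L position)
n=32: W (go to 28, an L position)
n=33: W (go to 28, an L position)
n=34: W (go to 27, an L position)
n=35: W (go to 28, an L position)
n=36: L (options 34(W), 32(W), 31(W), 29(W) are all W)
n=37: L (options 35(W), 33(W), 32(W), 30(W) are all W)
n=38: W (go to 36, an L position)
n=39: W (go to 37, an L position)
n=40: W (go to 36, an L position)
n=41: W (go to 37, an L position)
Reading off the rows marked L gives the requested list; there are 10 such values of n.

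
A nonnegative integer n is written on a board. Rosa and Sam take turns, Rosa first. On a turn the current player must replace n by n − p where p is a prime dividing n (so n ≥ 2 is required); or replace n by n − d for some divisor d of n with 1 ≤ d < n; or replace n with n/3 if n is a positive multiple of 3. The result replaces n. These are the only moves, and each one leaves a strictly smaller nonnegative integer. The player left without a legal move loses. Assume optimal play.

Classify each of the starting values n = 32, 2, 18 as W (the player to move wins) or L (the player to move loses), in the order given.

Build the W/L table. Terminal = L. A non-terminal position is W if it has a move to some L; otherwise it is L.
n=0: no move → L
n=1: no move → L
n=2: can move to 0, which is L ⇒ W
n=3: can move to 0, which is L ⇒ W
n=4: moves to 2(W), 3(W); every one is W ⇒ L
n=5: can move to 0, which is L ⇒ W
n=6: can move to 4, which is L ⇒ W
n=7: can move to 0, which is L ⇒ W
n=8: can move to 4, which is L ⇒ W
n=9: moves to 3(W), 6(W), 8(W); every one is W ⇒ L
n=10: can move to 9, which is L ⇒ W
n=11: can move to 0, which is L ⇒ W
n=12: can move to 4, which is L ⇒ W
n=13: can move to 0, which is L ⇒ W
n=14: moves to 7(W), 12(W), 13(W); every one is W ⇒ L
n=15: can move to 14, which is L ⇒ W
n=16: can move to 14, which is L ⇒ W
n=17: can move to 0, which is L ⇒ W
n=18: can move to 9, which is L ⇒ W
n=19: can move to 0, which is L ⇒ W
n=20: moves to 10(W), 15(W), 16(W), 18(W), 19(W); every one is W ⇒ L
n=21: can move to 14, which is L ⇒ W
n=22: can move to 20, which is L ⇒ W
n=23: can move to 0, which is L ⇒ W
n=24: can move to 20, which is L ⇒ W
n=25: can move to 20, which is L ⇒ W
n=26: moves to 13(W), 24(W), 25(W); every one is W ⇒ L
n=27: can move to 9, which is L ⇒ W
n=28: can move to 14, which is L ⇒ W
n=29: can move to 0, which is L ⇒ W
n=30: can move to 20, which is L ⇒ W
n=31: can move to 0, which is L ⇒ W
n=32: moves to 16(W), 24(W), 28(W), 30(W), 31(W); every one is W ⇒ L

32: L, 2: W, 18: W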